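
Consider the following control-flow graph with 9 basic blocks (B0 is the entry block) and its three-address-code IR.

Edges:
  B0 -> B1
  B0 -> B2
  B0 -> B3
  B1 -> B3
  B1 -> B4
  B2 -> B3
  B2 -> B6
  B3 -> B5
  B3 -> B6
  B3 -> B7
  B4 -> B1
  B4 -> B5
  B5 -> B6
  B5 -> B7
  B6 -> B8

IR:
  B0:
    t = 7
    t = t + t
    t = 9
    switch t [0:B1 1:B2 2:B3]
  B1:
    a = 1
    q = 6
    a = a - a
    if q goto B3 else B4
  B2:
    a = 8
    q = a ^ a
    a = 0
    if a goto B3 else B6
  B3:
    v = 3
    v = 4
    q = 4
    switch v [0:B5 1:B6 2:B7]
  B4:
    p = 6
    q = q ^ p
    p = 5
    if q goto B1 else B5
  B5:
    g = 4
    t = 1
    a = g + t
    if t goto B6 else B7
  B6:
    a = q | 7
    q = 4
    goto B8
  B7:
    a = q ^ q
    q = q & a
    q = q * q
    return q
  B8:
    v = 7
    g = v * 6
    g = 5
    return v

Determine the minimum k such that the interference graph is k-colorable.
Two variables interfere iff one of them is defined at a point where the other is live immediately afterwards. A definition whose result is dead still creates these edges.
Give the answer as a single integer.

Answer: 3

Working:
Block summaries:
  B0: {t} / ∅
  B1: {a,q} / ∅
  B2: {a,q} / ∅
  B3: {q,v} / ∅
  B4: {p,q} / {q}
  B5: {a,g,t} / ∅
  B6: {a,q} / {q}
  B7: {a,q} / {q}
  B8: {g,v} / ∅

Live sets:
  B0 li=∅ lo=∅
  B1 li=∅ lo={q}
  B2 li=∅ lo={q}
  B3 li=∅ lo={q}
  B4 li={q} lo={q}
  B5 li={q} lo={q}
  B6 li={q} lo=∅
  B7 li={q} lo=∅
  B8 li=∅ lo=∅

Conflict graph:
  a: {q,t}
  g: {q,t,v}
  p: {q}
  q: {a,g,p,t,v}
  t: {a,g,q}
  v: {g,q}

Colouring:
  lower bound: {a,q,t} mutually conflict ⇒ χ ≥ 3
  assign a→c1 g→c1 p→c1 q→c0 t→c2 v→c2 — no edge inside a register ⇒ χ ≤ 3
  χ = 3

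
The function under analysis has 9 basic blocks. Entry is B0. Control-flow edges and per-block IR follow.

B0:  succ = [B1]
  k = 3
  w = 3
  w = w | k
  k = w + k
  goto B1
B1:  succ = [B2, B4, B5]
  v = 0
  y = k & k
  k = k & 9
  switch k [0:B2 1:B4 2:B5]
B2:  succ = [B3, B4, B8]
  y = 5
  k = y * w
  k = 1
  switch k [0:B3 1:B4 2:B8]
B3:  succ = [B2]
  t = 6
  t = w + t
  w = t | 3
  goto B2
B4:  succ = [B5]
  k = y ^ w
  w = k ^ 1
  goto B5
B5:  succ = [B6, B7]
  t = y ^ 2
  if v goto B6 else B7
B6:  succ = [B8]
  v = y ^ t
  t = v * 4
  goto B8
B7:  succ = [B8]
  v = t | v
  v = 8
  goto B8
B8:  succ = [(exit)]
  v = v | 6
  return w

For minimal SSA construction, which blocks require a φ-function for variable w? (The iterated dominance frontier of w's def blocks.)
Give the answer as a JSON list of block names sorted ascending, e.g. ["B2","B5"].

idom tree: B1←B0 B2←B1 B3←B2 B4←B1 B5←B1 B6←B5 B7←B5 B8←B1
Join-block Dom:
  B2: preds {B1,B3}: {B0,B1} ∩ {B0,B1,B2,B3} = {B0,B1}; idom=B1
  B4: preds {B1,B2}: {B0,B1} ∩ {B0,B1,B2} = {B0,B1}; idom=B1
  B5: preds {B1,B4}: {B0,B1} ∩ {B0,B1,B4} = {B0,B1}; idom=B1
  B8: preds {B2,B6,B7}: {B0,B1,B2} ∩ {B0,B1,B5,B6} ∩ {B0,B1,B5,B7} = {B0,B1}; idom=B1

DF derivation:
  B2←B1: walk · to B1
  B2←B3: walk B3→B2 to B1
  B4←B1: walk · to B1
  B4←B2: walk B2 to B1
  B5←B1: walk · to B1
  B5←B4: walk B4 to B1
  B8←B2: walk B2 to B1
  B8←B6: walk B6→B5 to B1
  B8←B7: walk B7→B5 to B1
  B0 → ∅
  B1 → ∅
  B2 → {B2,B4,B8}
  B3 → {B2}
  B4 → {B5}
  B5 → {B8}
  B6 → {B8}
  B7 → {B8}
  B8 → ∅

φ for w: defs {B0,B3,B4}
  DF⁺ = {B2,B4,B5,B8}

Answer: ["B2", "B4", "B5", "B8"]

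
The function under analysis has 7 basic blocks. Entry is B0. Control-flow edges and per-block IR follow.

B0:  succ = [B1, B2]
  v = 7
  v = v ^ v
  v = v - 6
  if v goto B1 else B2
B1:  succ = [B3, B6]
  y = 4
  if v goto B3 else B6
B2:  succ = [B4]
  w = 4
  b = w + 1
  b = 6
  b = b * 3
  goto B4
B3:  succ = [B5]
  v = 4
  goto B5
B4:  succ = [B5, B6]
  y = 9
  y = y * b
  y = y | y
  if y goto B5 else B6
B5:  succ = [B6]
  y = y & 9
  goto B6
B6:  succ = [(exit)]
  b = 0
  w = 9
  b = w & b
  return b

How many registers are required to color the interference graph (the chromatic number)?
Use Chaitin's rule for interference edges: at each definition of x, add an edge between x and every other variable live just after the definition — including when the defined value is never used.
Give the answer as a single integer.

Answer: 2

Working:
Block summaries:
  B0: def={v} ue=∅
  B1: def={y} ue={v}
  B2: def={b,w} ue=∅
  B3: def={v} ue=∅
  B4: def={y} ue={b}
  B5: def={y} ue={y}
  B6: def={b,w} ue=∅

Liveness:
  live B0: ∅→{v}
  live B1: {v}→{y}
  live B2: ∅→{b}
  live B3: {y}→{y}
  live B4: {b}→{y}
  live B5: {y}→∅
  live B6: ∅→∅

Interfere edges:
  b — {w,y}
  v — {y}
  w — {b}
  y — {b,v}

Registers:
  {b,w} pairwise interfere (2-clique) ⇒ χ ≥ 2
  2-colouring: c0={b,v}  c1={w,y}
  χ = 2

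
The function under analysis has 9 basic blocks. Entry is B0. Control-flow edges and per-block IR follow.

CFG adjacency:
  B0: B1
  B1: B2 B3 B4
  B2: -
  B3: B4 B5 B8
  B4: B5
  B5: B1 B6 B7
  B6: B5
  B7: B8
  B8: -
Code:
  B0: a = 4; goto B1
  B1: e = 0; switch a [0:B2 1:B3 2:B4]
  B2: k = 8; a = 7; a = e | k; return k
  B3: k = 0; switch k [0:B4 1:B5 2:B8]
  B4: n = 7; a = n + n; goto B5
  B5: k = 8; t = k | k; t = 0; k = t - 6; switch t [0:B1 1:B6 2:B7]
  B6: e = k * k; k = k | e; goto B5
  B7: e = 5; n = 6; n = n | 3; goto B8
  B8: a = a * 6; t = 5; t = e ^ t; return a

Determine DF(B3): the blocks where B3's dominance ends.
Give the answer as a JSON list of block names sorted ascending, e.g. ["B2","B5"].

idom tree: B1←B0 B2←B1 B3←B1 B4←B1 B5←B1 B6←B5 B7←B5 B8←B1
Dom∩ at merges:
  B1: preds {B0,B5}: {B0} ∩ {B0,B1,B5} = {B0}; idom=B0
  B4: preds {B1,B3}: {B0,B1} ∩ {B0,B1,B3} = {B0,B1}; idom=B1
  B5: preds {B3,B4,B6}: {B0,B1,B3} ∩ {B0,B1,B4} ∩ {B0,B1,B5,B6} = {B0,B1}; idom=B1
  B8: preds {B3,B7}: {B0,B1,B3} ∩ {B0,B1,B5,B7} = {B0,B1}; idom=B1

DF walk-up:
  join B1 pred B0: · stop@B0
  join B1 pred B5: B5→B1 stop@B0
  join B4 pred B1: · stop@B1
  join B4 pred B3: B3 stop@B1
  join B5 pred B3: B3 stop@B1
  join B5 pred B4: B4 stop@B1
  join B5 pred B6: B6→B5 stop@B1
  join B8 pred B3: B3 stop@B1
  join B8 pred B7: B7→B5 stop@B1
  B0 → ∅
  B1 → {B1}
  B2 → ∅
  B3 → {B4,B5,B8}
  B4 → {B5}
  B5 → {B1,B5,B8}
  B6 → {B5}
  B7 → {B8}
  B8 → ∅

DF(B3) = ["B4", "B5", "B8"]

Answer: ["B4", "B5", "B8"]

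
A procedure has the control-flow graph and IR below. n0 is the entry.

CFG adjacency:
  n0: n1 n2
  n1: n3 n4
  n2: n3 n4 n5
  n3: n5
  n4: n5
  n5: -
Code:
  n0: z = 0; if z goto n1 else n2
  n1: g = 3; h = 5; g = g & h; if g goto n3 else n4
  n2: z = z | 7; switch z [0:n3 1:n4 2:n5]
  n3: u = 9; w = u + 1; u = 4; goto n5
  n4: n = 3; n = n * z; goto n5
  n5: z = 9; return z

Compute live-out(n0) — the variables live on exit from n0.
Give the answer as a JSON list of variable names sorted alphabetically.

Answer: ["z"]

Analysis:
Per-block:
  n0: {z} / ∅
  n1: {g,h} / ∅
  n2: {z} / {z}
  n3: {u,w} / ∅
  n4: {n} / {z}
  n5: {z} / ∅

Liveness:
  n0: in=∅ out={z}
  n1: in={z} out={z}
  n2: in={z} out={z}
  n3: in=∅ out=∅
  n4: in={z} out=∅
  n5: in=∅ out=∅

live-out(n0) = ["z"]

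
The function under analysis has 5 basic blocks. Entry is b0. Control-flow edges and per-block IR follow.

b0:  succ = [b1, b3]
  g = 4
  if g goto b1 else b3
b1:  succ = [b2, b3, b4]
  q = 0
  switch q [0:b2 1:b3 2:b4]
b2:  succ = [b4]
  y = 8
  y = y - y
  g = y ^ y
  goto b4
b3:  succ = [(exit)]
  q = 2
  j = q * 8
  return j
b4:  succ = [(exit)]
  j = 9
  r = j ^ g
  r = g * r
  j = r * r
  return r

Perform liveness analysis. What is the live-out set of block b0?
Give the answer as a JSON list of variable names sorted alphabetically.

Answer: ["g"]

Analysis:
Per-block:
  b0: def={g} ue=∅
  b1: def={q} ue=∅
  b2: def={g,y} ue=∅
  b3: def={j,q} ue=∅
  b4: def={j,r} ue={g}

Backward fixpoint:
  b0: in=∅ out={g}
  b1: in={g} out={g}
  b2: in=∅ out={g}
  b3: in=∅ out=∅
  b4: in={g} out=∅

live-out(b0) = ["g"]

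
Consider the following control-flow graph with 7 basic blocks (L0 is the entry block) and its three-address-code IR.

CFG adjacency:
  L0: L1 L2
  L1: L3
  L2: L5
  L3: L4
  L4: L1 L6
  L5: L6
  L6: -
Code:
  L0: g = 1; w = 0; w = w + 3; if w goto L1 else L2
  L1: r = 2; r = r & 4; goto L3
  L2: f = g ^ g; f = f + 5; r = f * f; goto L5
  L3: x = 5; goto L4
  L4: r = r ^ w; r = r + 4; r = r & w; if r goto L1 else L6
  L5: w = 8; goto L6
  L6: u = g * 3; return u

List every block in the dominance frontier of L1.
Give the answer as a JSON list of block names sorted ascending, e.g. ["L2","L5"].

idom tree: L1←L0 L2←L0 L3←L1 L4←L3 L5←L2 L6←L0
Join-block Dom:
  L1: preds {L0,L4}: {L0} ∩ {L0,L1,L3,L4} = {L0}; idom=L0
  L6: preds {L4,L5}: {L0,L1,L3,L4} ∩ {L0,L2,L5} = {L0}; idom=L0

Frontier:
  join L1 pred L0: · stop@L0
  join L1 pred L4: L4→L3→L1 stop@L0
  join L6 pred L4: L4→L3→L1 stop@L0
  join L6 pred L5: L5→L2 stop@L0
  DF(L0)=∅
  DF(L1)={L1,L6}
  DF(L2)={L6}
  DF(L3)={L1,L6}
  DF(L4)={L1,L6}
  DF(L5)={L6}
  DF(L6)=∅

DF(L1) = ["L1", "L6"]

Answer: ["L1", "L6"]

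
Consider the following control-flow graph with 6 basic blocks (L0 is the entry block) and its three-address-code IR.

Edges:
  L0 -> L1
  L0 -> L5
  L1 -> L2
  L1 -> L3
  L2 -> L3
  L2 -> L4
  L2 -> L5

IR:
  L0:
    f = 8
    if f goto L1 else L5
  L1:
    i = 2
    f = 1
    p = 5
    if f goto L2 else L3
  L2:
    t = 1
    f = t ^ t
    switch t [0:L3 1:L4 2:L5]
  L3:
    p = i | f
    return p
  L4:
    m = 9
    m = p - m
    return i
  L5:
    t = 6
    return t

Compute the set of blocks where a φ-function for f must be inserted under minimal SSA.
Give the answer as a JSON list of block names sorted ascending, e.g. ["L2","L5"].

Answer: ["L3", "L5"]

Working:
idom tree: L1←L0 L2←L1 L3←L1 L4←L2 L5←L0
Dom∩ at merges:
  L3: preds {L1,L2}: {L0,L1} ∩ {L0,L1,L2} = {L0,L1}; idom=L1
  L5: preds {L0,L2}: {L0} ∩ {L0,L1,L2} = {L0}; idom=L0

DF walk-up:
  join L3 pred L1: · stop@L1
  join L3 pred L2: L2 stop@L1
  join L5 pred L0: · stop@L0
  join L5 pred L2: L2→L1 stop@L0
  DF(L0)=∅
  DF(L1)={L5}
  DF(L2)={L3,L5}
  DF(L3)=∅
  DF(L4)=∅
  DF(L5)=∅

φ for f: defs {L0,L1,L2}
  DF⁺ = {L3,L5}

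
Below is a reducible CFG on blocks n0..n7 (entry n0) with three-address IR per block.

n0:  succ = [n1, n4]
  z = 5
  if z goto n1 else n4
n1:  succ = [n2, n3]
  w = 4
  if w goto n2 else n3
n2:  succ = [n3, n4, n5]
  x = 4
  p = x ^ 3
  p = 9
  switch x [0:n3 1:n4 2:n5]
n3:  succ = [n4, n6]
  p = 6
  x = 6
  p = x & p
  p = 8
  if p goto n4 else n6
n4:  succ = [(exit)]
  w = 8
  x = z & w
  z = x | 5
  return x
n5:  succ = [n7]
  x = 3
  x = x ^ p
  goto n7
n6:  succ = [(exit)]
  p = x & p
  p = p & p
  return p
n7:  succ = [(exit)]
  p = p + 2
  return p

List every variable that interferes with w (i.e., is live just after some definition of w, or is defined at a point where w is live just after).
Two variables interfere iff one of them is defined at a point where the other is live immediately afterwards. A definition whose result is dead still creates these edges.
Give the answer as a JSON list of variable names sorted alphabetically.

Answer: ["z"]

Derivation:
Per-block:
  n0: def={z} ue=∅
  n1: def={w} ue=∅
  n2: def={p,x} ue=∅
  n3: def={p,x} ue=∅
  n4: def={w,x,z} ue={z}
  n5: def={x} ue={p}
  n6: def={p} ue={p,x}
  n7: def={p} ue={p}

Live sets:
  n0 li=∅ lo={z}
  n1 li={z} lo={z}
  n2 li={z} lo={p,z}
  n3 li={z} lo={p,x,z}
  n4 li={z} lo=∅
  n5 li={p} lo={p}
  n6 li={p,x} lo=∅
  n7 li={p} lo=∅

Conflict graph:
  p: {x,z}
  w: {z}
  x: {p,z}
  z: {p,w,x}

N(w) = ["z"]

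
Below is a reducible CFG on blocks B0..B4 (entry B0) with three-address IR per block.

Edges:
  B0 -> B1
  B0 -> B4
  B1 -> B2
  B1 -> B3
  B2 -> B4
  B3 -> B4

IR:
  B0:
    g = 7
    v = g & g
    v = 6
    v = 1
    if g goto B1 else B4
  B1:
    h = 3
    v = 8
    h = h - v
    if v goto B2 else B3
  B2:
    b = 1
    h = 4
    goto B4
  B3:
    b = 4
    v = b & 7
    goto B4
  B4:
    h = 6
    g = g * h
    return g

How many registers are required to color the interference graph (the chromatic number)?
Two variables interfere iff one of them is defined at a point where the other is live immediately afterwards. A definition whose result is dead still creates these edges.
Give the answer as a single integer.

Block summaries:
  B0: def={g,v} ue=∅
  B1: def={h,v} ue=∅
  B2: def={b,h} ue=∅
  B3: def={b,v} ue=∅
  B4: def={g,h} ue={g}

Liveness:
  B0 li=∅ lo={g}
  B1 li={g} lo={g}
  B2 li={g} lo={g}
  B3 li={g} lo={g}
  B4 li={g} lo=∅

Interference:
  b↔{g}
  g↔{b,h,v}
  h↔{g,v}
  v↔{g,h}

Registers:
  clique {g,h,v} ⇒ need ≥ 3
  assign b→R1 g→R0 h→R1 v→R2 — no edge inside a register ⇒ χ ≤ 3
  χ = 3

Answer: 3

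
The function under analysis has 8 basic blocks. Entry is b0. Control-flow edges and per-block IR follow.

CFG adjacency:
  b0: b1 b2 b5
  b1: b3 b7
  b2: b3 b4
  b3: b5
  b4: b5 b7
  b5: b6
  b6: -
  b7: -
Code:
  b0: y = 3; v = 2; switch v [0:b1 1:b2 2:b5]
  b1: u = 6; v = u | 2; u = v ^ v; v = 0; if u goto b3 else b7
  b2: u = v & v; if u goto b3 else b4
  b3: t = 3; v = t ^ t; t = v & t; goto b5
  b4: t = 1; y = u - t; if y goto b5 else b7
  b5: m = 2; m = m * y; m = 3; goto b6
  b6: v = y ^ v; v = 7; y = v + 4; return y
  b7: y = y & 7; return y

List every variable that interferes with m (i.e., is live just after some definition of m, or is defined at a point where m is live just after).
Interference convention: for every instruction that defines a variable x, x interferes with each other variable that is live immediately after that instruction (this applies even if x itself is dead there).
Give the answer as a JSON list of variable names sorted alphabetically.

Answer: ["v", "y"]

Working:
Block summaries:
  b0 def {v,y} use ∅
  b1 def {u,v} use ∅
  b2 def {u} use {v}
  b3 def {t,v} use ∅
  b4 def {t,y} use {u}
  b5 def {m} use {y}
  b6 def {v,y} use {v,y}
  b7 def {y} use {y}

Liveness:
  live b0: ∅→{v,y}
  live b1: {y}→{y}
  live b2: {v,y}→{u,v,y}
  live b3: {y}→{v,y}
  live b4: {u,v}→{v,y}
  live b5: {v,y}→{v,y}
  live b6: {v,y}→∅
  live b7: {y}→∅

Interference:
  m: {v,y}
  t: {u,v,y}
  u: {t,v,y}
  v: {m,t,u,y}
  y: {m,t,u,v}

N(m) = ["v", "y"]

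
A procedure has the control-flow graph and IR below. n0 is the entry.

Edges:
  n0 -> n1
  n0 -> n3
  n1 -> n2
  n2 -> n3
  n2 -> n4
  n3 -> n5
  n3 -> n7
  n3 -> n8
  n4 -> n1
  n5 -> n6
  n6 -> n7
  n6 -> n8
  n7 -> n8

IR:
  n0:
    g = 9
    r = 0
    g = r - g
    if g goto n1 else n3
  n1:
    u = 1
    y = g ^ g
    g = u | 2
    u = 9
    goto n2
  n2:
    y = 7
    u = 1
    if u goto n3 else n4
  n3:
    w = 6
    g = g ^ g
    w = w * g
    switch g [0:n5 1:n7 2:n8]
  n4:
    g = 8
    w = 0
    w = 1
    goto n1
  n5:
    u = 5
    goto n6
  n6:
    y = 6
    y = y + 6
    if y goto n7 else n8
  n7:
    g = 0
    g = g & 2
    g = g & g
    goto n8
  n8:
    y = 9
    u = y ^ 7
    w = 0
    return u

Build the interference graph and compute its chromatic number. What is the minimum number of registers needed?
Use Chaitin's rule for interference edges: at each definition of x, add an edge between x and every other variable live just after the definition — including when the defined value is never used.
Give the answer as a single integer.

Answer: 3

Working:
Block summaries:
  n0: {g,r} / ∅
  n1: {g,u,y} / {g}
  n2: {u,y} / ∅
  n3: {g,w} / {g}
  n4: {g,w} / ∅
  n5: {u} / ∅
  n6: {y} / ∅
  n7: {g} / ∅
  n8: {u,w,y} / ∅

Liveness:
  n0 li=∅ lo={g}
  n1 li={g} lo={g}
  n2 li={g} lo={g}
  n3 li={g} lo=∅
  n4 li=∅ lo={g}
  n5 li=∅ lo=∅
  n6 li=∅ lo=∅
  n7 li=∅ lo=∅
  n8 li=∅ lo=∅

Interfere edges:
  g — {r,u,w,y}
  r — {g}
  u — {g,w,y}
  w — {g,u}
  y — {g,u}

Registers:
  lower bound: {g,u,w} mutually conflict ⇒ χ ≥ 3
  assign g→r0 r→r1 u→r1 w→r2 y→r2 — no edge inside a register ⇒ χ ≤ 3
  χ = 3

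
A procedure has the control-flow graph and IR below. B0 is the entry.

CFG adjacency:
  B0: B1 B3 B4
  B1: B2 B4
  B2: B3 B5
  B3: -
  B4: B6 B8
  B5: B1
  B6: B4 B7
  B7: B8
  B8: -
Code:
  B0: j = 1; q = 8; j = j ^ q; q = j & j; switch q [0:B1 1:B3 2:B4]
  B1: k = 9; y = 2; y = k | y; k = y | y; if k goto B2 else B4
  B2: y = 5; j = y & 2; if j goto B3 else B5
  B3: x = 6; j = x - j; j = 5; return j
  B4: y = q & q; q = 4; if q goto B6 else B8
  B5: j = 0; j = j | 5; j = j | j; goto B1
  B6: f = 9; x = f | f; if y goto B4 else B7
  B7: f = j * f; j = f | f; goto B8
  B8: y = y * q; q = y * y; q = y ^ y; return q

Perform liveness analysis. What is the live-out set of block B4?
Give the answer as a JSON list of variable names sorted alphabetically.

Block summaries:
  B0: {j,q} / ∅
  B1: {k,y} / ∅
  B2: {j,y} / ∅
  B3: {j,x} / {j}
  B4: {q,y} / {q}
  B5: {j} / ∅
  B6: {f,x} / {y}
  B7: {f,j} / {f,j}
  B8: {q,y} / {q,y}

Liveness:
  live B0: ∅→{j,q}
  live B1: {j,q}→{j,q}
  live B2: {q}→{j,q}
  live B3: {j}→∅
  live B4: {j,q}→{j,q,y}
  live B5: {q}→{j,q}
  live B6: {j,q,y}→{f,j,q,y}
  live B7: {f,j,q,y}→{q,y}
  live B8: {q,y}→∅

live-out(B4) = ["j", "q", "y"]

Answer: ["j", "q", "y"]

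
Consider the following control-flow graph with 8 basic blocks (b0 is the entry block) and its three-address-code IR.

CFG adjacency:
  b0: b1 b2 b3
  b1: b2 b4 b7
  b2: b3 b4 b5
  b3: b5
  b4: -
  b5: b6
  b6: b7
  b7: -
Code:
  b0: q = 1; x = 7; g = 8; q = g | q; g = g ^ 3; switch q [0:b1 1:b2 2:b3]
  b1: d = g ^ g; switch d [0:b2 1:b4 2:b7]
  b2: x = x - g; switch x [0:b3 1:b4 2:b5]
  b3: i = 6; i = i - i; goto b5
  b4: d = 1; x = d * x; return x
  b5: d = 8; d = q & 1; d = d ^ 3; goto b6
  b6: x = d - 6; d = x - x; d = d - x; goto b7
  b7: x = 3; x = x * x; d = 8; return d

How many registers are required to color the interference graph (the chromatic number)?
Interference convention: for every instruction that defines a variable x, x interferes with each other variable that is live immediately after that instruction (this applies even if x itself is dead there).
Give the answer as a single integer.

Answer: 4

Working:
Block summaries:
  b0 def {g,q,x} use ∅
  b1 def {d} use {g}
  b2 def {x} use {g,x}
  b3 def {i} use ∅
  b4 def {d,x} use {x}
  b5 def {d} use {q}
  b6 def {d,x} use {d}
  b7 def {d,x} use ∅

Live sets:
  b0: in=∅ out={g,q,x}
  b1: in={g,q,x} out={g,q,x}
  b2: in={g,q,x} out={q,x}
  b3: in={q} out={q}
  b4: in={x} out=∅
  b5: in={q} out={d}
  b6: in={d} out=∅
  b7: in=∅ out=∅

Interference:
  d↔{g,q,x}
  g↔{d,q,x}
  i↔{q}
  q↔{d,g,i,x}
  x↔{d,g,q}

Colouring:
  clique {d,g,q,x} ⇒ need ≥ 4
  4-colouring: R0={q}  R1={d,i}  R2={g}  R3={x}
  χ = 4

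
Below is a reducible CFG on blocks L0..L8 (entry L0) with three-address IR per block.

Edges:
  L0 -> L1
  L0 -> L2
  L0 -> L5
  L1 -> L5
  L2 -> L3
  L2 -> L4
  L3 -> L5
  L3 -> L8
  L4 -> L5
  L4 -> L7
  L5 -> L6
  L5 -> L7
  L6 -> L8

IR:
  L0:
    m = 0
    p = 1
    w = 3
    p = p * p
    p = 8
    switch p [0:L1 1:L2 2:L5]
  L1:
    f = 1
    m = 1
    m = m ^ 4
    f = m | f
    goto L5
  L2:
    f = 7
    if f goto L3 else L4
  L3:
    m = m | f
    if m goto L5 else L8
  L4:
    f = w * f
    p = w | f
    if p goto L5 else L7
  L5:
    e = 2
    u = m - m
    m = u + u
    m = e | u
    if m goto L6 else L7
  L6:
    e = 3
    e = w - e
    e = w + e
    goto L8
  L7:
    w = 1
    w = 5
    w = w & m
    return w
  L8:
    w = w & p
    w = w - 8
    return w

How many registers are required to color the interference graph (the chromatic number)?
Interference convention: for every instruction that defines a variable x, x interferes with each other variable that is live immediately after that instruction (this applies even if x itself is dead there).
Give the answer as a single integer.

def/use:
  L0 def {m,p,w} use ∅
  L1 def {f,m} use ∅
  L2 def {f} use ∅
  L3 def {m} use {f,m}
  L4 def {f,p} use {f,w}
  L5 def {e,m,u} use {m}
  L6 def {e} use {w}
  L7 def {w} use {m}
  L8 def {w} use {p,w}

Backward fixpoint:
  live L0: ∅→{m,p,w}
  live L1: {p,w}→{m,p,w}
  live L2: {m,p,w}→{f,m,p,w}
  live L3: {f,m,p,w}→{m,p,w}
  live L4: {f,m,w}→{m,p,w}
  live L5: {m,p,w}→{m,p,w}
  live L6: {p,w}→{p,w}
  live L7: {m}→∅
  live L8: {p,w}→∅

Conflict graph:
  e: {m,p,u,w}
  f: {m,p,w}
  m: {e,f,p,u,w}
  p: {e,f,m,u,w}
  u: {e,m,p,w}
  w: {e,f,m,p,u}

Registers:
  {e,m,p,u,w} pairwise interfere (5-clique) ⇒ χ ≥ 5
  5-colouring: c0={m}  c1={p}  c2={w}  c3={e,f}  c4={u}
  χ = 5

Answer: 5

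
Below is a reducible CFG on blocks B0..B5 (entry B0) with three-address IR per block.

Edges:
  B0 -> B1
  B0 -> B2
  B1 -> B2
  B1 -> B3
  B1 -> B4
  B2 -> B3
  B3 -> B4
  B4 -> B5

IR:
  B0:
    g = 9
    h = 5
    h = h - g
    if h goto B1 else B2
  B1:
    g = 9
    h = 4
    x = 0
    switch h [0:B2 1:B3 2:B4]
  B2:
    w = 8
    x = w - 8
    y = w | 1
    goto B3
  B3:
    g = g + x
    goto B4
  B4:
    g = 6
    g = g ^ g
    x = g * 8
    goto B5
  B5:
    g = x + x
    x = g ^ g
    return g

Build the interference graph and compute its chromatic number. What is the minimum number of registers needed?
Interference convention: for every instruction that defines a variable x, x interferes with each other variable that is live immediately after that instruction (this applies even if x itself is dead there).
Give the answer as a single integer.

Answer: 3

Working:
Per-block:
  B0: {g,h} / ∅
  B1: {g,h,x} / ∅
  B2: {w,x,y} / ∅
  B3: {g} / {g,x}
  B4: {g,x} / ∅
  B5: {g,x} / {x}

Backward fixpoint:
  B0 li=∅ lo={g}
  B1 li=∅ lo={g,x}
  B2 li={g} lo={g,x}
  B3 li={g,x} lo=∅
  B4 li=∅ lo={x}
  B5 li={x} lo=∅

Interference:
  g↔{h,w,x,y}
  h↔{g,x}
  w↔{g,x}
  x↔{g,h,w,y}
  y↔{g,x}

Chromatic number:
  {g,h,x} pairwise interfere (3-clique) ⇒ χ ≥ 3
  assign g→R0 h→R2 w→R2 x→R1 y→R2 — no edge inside a register ⇒ χ ≤ 3
  χ = 3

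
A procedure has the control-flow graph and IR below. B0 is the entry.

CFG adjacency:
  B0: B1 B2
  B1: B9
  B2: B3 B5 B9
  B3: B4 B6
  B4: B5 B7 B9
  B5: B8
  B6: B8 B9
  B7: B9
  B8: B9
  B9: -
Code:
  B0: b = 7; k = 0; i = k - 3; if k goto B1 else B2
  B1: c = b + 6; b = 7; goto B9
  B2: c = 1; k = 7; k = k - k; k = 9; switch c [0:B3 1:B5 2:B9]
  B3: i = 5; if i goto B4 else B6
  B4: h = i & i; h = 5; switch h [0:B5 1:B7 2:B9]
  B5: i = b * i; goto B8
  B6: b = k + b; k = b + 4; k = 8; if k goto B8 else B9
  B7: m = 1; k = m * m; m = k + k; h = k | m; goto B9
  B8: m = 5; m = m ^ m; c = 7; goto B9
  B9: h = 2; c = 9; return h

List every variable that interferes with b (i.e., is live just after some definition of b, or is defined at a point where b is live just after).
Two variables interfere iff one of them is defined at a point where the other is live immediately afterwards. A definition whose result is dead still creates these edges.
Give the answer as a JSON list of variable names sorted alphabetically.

Block summaries:
  B0: def={b,i,k} ue=∅
  B1: def={b,c} ue={b}
  B2: def={c,k} ue=∅
  B3: def={i} ue=∅
  B4: def={h} ue={i}
  B5: def={i} ue={b,i}
  B6: def={b,k} ue={b,k}
  B7: def={h,k,m} ue=∅
  B8: def={c,m} ue=∅
  B9: def={c,h} ue=∅

Live sets:
  B0: in=∅ out={b,i}
  B1: in={b} out=∅
  B2: in={b,i} out={b,i,k}
  B3: in={b,k} out={b,i,k}
  B4: in={b,i} out={b,i}
  B5: in={b,i} out=∅
  B6: in={b,k} out=∅
  B7: in=∅ out=∅
  B8: in=∅ out=∅
  B9: in=∅ out=∅

Interfere edges:
  b↔{c,h,i,k}
  c↔{b,h,i,k}
  h↔{b,c,i}
  i↔{b,c,h,k}
  k↔{b,c,i,m}
  m↔{k}

N(b) = ["c", "h", "i", "k"]

Answer: ["c", "h", "i", "k"]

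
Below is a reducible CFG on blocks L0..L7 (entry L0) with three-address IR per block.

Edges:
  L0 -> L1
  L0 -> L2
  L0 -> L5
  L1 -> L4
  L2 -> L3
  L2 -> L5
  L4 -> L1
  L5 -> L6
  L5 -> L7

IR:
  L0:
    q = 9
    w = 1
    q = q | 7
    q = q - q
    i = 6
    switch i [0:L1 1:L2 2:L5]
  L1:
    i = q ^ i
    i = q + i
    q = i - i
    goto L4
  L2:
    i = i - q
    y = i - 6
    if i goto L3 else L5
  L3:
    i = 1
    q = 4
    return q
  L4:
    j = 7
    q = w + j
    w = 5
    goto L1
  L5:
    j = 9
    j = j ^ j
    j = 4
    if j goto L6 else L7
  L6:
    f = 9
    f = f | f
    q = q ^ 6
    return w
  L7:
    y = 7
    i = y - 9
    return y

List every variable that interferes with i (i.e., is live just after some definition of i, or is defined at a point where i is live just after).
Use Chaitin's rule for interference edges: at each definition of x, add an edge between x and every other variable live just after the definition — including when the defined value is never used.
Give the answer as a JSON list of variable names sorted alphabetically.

def/use:
  L0: def={i,q,w} ue=∅
  L1: def={i,q} ue={i,q}
  L2: def={i,y} ue={i,q}
  L3: def={i,q} ue=∅
  L4: def={j,q,w} ue={w}
  L5: def={j} ue=∅
  L6: def={f,q} ue={q,w}
  L7: def={i,y} ue=∅

Live sets:
  L0: in=∅ out={i,q,w}
  L1: in={i,q,w} out={i,w}
  L2: in={i,q,w} out={q,w}
  L3: in=∅ out=∅
  L4: in={i,w} out={i,q,w}
  L5: in={q,w} out={q,w}
  L6: in={q,w} out=∅
  L7: in=∅ out=∅

Interfere edges:
  f: {q,w}
  i: {j,q,w,y}
  j: {i,q,w}
  q: {f,i,j,w,y}
  w: {f,i,j,q,y}
  y: {i,q,w}

N(i) = ["j", "q", "w", "y"]

Answer: ["j", "q", "w", "y"]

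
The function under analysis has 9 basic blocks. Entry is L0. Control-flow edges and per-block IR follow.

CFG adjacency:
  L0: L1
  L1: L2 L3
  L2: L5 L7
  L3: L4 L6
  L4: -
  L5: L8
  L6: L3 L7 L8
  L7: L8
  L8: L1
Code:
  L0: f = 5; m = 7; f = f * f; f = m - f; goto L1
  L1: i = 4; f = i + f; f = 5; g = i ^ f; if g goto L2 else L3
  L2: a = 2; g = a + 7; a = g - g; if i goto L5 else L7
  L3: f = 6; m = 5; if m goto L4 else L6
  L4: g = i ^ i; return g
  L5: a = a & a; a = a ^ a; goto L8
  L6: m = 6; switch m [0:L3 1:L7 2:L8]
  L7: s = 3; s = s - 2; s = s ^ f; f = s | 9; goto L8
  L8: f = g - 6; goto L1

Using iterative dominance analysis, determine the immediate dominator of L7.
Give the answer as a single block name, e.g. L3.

Answer: L1

Derivation:
idom tree: L1←L0 L2←L1 L3←L1 L4←L3 L5←L2 L6←L3 L7←L1 L8←L1
Join-block Dom:
  L1: preds {L0,L8}: {L0} ∩ {L0,L1,L8} = {L0}; idom=L0
  L3: preds {L1,L6}: {L0,L1} ∩ {L0,L1,L3,L6} = {L0,L1}; idom=L1
  L7: preds {L2,L6}: {L0,L1,L2} ∩ {L0,L1,L3,L6} = {L0,L1}; idom=L1
  L8: preds {L5,L6,L7}: {L0,L1,L2,L5} ∩ {L0,L1,L3,L6} ∩ {L0,L1,L7} = {L0,L1}; idom=L1

idom(L7) = L1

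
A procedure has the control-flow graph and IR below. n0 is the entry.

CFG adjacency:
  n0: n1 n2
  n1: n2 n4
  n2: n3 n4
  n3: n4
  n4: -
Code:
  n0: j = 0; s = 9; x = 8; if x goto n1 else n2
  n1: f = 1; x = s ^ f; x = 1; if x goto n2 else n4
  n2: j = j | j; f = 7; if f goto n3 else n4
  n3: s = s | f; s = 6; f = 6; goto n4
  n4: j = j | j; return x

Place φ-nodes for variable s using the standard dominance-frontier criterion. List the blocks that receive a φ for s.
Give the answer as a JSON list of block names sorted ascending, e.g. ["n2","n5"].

Answer: ["n4"]

Working:
idom tree: n1←n0 n2←n0 n3←n2 n4←n0
Dom∩ at merges:
  n2: preds {n0,n1}: {n0} ∩ {n0,n1} = {n0}; idom=n0
  n4: preds {n1,n2,n3}: {n0,n1} ∩ {n0,n2} ∩ {n0,n2,n3} = {n0}; idom=n0

Frontier:
  join n2 pred n0: · stop@n0
  join n2 pred n1: n1 stop@n0
  join n4 pred n1: n1 stop@n0
  join n4 pred n2: n2 stop@n0
  join n4 pred n3: n3→n2 stop@n0
  DF(n0)=∅
  DF(n1)={n2,n4}
  DF(n2)={n4}
  DF(n3)={n4}
  DF(n4)=∅

φ for s: defs {n0,n3}
  DF⁺ = {n4}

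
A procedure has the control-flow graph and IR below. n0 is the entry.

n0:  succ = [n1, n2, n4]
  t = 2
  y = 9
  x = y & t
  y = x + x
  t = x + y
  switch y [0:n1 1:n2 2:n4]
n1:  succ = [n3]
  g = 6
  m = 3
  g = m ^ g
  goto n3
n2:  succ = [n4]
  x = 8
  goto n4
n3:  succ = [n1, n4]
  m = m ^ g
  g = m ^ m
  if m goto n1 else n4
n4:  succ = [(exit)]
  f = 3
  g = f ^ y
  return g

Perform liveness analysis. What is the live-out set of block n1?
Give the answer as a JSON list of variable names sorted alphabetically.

Answer: ["g", "m", "y"]

Working:
def/use:
  n0: {t,x,y} / ∅
  n1: {g,m} / ∅
  n2: {x} / ∅
  n3: {g,m} / {g,m}
  n4: {f,g} / {y}

Liveness:
  n0: in=∅ out={y}
  n1: in={y} out={g,m,y}
  n2: in={y} out={y}
  n3: in={g,m,y} out={y}
  n4: in={y} out=∅

live-out(n1) = ["g", "m", "y"]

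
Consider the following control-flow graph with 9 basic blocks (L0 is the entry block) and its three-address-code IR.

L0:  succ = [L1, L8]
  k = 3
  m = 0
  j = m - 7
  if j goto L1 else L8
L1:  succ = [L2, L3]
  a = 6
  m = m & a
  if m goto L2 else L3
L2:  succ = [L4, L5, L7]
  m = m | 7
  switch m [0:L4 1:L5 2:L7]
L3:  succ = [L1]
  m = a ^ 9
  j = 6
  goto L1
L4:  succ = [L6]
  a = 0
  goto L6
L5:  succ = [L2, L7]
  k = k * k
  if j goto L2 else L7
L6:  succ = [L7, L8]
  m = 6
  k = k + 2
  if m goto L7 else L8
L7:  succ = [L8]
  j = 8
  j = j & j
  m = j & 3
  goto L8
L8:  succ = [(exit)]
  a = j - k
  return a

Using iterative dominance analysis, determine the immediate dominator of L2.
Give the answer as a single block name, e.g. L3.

Answer: L1

Analysis:
idom tree: L1←L0 L2←L1 L3←L1 L4←L2 L5←L2 L6←L4 L7←L2 L8←L0
Dom∩ at merges:
  L1: preds {L0,L3}: {L0} ∩ {L0,L1,L3} = {L0}; idom=L0
  L2: preds {L1,L5}: {L0,L1} ∩ {L0,L1,L2,L5} = {L0,L1}; idom=L1
  L7: preds {L2,L5,L6}: {L0,L1,L2} ∩ {L0,L1,L2,L5} ∩ {L0,L1,L2,L4,L6} = {L0,L1,L2}; idom=L2
  L8: preds {L0,L6,L7}: {L0} ∩ {L0,L1,L2,L4,L6} ∩ {L0,L1,L2,L7} = {L0}; idom=L0

idom(L2) = L1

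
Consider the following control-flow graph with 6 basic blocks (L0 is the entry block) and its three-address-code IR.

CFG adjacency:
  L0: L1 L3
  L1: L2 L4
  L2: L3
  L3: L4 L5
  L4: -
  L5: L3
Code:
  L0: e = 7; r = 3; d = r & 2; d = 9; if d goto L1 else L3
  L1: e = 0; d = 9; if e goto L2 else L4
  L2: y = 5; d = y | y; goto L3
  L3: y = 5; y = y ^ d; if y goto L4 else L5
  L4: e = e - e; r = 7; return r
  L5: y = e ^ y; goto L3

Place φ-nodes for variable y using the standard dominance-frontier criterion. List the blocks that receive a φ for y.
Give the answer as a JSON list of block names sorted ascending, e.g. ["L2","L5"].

Answer: ["L3", "L4"]

Analysis:
idom tree: L1←L0 L2←L1 L3←L0 L4←L0 L5←L3
Dom at joins:
  L3: preds {L0,L2,L5}: {L0} ∩ {L0,L1,L2} ∩ {L0,L3,L5} = {L0}; idom=L0
  L4: preds {L1,L3}: {L0,L1} ∩ {L0,L3} = {L0}; idom=L0

DF walk-up:
  L3←L0: walk · to L0
  L3←L2: walk L2→L1 to L0
  L3←L5: walk L5→L3 to L0
  L4←L1: walk L1 to L0
  L4←L3: walk L3 to L0
  DF(L0)=∅
  DF(L1)={L3,L4}
  DF(L2)={L3}
  DF(L3)={L3,L4}
  DF(L4)=∅
  DF(L5)={L3}

φ for y: defs {L2,L3,L5}
  DF⁺ = {L3,L4}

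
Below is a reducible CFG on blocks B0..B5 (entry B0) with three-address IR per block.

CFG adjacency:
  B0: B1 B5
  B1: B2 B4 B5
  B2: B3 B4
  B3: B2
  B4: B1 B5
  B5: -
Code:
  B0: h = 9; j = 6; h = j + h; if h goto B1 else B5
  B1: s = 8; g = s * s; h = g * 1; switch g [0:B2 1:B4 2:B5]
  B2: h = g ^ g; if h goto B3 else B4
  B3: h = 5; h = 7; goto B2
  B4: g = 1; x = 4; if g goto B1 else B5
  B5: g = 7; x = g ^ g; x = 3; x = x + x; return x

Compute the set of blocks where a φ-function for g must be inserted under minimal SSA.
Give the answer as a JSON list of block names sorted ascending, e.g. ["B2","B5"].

idom tree: B1←B0 B2←B1 B3←B2 B4←B1 B5←B0
Dom∩ at merges:
  B1: preds {B0,B4}: {B0} ∩ {B0,B1,B4} = {B0}; idom=B0
  B2: preds {B1,B3}: {B0,B1} ∩ {B0,B1,B2,B3} = {B0,B1}; idom=B1
  B4: preds {B1,B2}: {B0,B1} ∩ {B0,B1,B2} = {B0,B1}; idom=B1
  B5: preds {B0,B1,B4}: {B0} ∩ {B0,B1} ∩ {B0,B1,B4} = {B0}; idom=B0

DF derivation:
  join B1 pred B0: · stop@B0
  join B1 pred B4: B4→B1 stop@B0
  join B2 pred B1: · stop@B1
  join B2 pred B3: B3→B2 stop@B1
  join B4 pred B1: · stop@B1
  join B4 pred B2: B2 stop@B1
  join B5 pred B0: · stop@B0
  join B5 pred B1: B1 stop@B0
  join B5 pred B4: B4→B1 stop@B0
  DF(B0)=∅
  DF(B1)={B1,B5}
  DF(B2)={B2,B4}
  DF(B3)={B2}
  DF(B4)={B1,B5}
  DF(B5)=∅

φ for g: defs {B1,B4,B5}
  DF⁺ = {B1,B5}

Answer: ["B1", "B5"]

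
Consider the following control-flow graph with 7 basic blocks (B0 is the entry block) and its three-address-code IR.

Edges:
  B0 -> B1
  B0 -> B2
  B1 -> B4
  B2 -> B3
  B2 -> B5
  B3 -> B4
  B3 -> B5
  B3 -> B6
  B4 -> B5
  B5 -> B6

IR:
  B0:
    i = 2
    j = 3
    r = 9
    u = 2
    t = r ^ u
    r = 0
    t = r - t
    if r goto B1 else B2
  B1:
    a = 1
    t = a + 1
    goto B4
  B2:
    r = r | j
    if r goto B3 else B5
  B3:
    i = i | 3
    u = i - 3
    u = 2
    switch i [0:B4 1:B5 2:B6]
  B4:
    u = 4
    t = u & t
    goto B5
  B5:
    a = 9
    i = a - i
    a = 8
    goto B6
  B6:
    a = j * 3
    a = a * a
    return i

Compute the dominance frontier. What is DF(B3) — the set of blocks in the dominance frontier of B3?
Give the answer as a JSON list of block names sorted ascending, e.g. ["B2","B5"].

idom tree: B1←B0 B2←B0 B3←B2 B4←B0 B5←B0 B6←B0
Dom∩ at merges:
  B4: preds {B1,B3}: {B0,B1} ∩ {B0,B2,B3} = {B0}; idom=B0
  B5: preds {B2,B3,B4}: {B0,B2} ∩ {B0,B2,B3} ∩ {B0,B4} = {B0}; idom=B0
  B6: preds {B3,B5}: {B0,B2,B3} ∩ {B0,B5} = {B0}; idom=B0

DF walk-up:
  join B4 pred B1: B1 stop@B0
  join B4 pred B3: B3→B2 stop@B0
  join B5 pred B2: B2 stop@B0
  join B5 pred B3: B3→B2 stop@B0
  join B5 pred B4: B4 stop@B0
  join B6 pred B3: B3→B2 stop@B0
  join B6 pred B5: B5 stop@B0
  B0 → ∅
  B1 → {B4}
  B2 → {B4,B5,B6}
  B3 → {B4,B5,B6}
  B4 → {B5}
  B5 → {B6}
  B6 → ∅

DF(B3) = ["B4", "B5", "B6"]

Answer: ["B4", "B5", "B6"]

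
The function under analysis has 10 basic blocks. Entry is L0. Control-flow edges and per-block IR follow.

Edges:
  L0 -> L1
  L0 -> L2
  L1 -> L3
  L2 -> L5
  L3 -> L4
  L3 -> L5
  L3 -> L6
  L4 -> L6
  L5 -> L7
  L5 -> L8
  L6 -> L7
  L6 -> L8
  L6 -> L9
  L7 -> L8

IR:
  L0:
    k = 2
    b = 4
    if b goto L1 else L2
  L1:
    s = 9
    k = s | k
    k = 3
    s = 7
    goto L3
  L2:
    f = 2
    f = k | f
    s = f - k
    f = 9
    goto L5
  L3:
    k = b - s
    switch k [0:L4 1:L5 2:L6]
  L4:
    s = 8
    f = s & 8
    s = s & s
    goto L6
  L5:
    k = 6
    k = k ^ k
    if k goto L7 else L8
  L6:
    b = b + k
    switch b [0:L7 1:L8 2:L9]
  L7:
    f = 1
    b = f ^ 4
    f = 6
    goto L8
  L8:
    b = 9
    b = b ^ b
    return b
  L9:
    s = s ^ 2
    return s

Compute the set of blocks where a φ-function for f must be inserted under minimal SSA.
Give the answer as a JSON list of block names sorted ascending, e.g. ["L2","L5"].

Answer: ["L5", "L6", "L7", "L8"]

Derivation:
idom tree: L1←L0 L2←L0 L3←L1 L4←L3 L5←L0 L6←L3 L7←L0 L8←L0 L9←L6
Dom∩ at merges:
  L5: preds {L2,L3}: {L0,L2} ∩ {L0,L1,L3} = {L0}; idom=L0
  L6: preds {L3,L4}: {L0,L1,L3} ∩ {L0,L1,L3,L4} = {L0,L1,L3}; idom=L3
  L7: preds {L5,L6}: {L0,L5} ∩ {L0,L1,L3,L6} = {L0}; idom=L0
  L8: preds {L5,L6,L7}: {L0,L5} ∩ {L0,L1,L3,L6} ∩ {L0,L7} = {L0}; idom=L0

Frontier:
  L5←L2: walk L2 to L0
  L5←L3: walk L3→L1 to L0
  L6←L3: walk · to L3
  L6←L4: walk L4 to L3
  L7←L5: walk L5 to L0
  L7←L6: walk L6→L3→L1 to L0
  L8←L5: walk L5 to L0
  L8←L6: walk L6→L3→L1 to L0
  L8←L7: walk L7 to L0
  DF(L0)=∅
  DF(L1)={L5,L7,L8}
  DF(L2)={L5}
  DF(L3)={L5,L7,L8}
  DF(L4)={L6}
  DF(L5)={L7,L8}
  DF(L6)={L7,L8}
  DF(L7)={L8}
  DF(L8)=∅
  DF(L9)=∅

φ for f: defs {L2,L4,L7}
  DF⁺ = {L5,L6,L7,L8}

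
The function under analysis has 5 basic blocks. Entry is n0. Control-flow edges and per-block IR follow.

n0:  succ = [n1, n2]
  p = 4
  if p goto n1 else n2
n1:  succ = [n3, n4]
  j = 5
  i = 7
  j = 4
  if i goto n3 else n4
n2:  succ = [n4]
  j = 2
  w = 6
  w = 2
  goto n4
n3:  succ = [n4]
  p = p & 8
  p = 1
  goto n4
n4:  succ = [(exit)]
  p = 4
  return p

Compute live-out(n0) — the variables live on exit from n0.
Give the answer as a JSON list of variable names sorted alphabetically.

Answer: ["p"]

Analysis:
Block summaries:
  n0: {p} / ∅
  n1: {i,j} / ∅
  n2: {j,w} / ∅
  n3: {p} / {p}
  n4: {p} / ∅

Backward fixpoint:
  n0: in=∅ out={p}
  n1: in={p} out={p}
  n2: in=∅ out=∅
  n3: in={p} out=∅
  n4: in=∅ out=∅

live-out(n0) = ["p"]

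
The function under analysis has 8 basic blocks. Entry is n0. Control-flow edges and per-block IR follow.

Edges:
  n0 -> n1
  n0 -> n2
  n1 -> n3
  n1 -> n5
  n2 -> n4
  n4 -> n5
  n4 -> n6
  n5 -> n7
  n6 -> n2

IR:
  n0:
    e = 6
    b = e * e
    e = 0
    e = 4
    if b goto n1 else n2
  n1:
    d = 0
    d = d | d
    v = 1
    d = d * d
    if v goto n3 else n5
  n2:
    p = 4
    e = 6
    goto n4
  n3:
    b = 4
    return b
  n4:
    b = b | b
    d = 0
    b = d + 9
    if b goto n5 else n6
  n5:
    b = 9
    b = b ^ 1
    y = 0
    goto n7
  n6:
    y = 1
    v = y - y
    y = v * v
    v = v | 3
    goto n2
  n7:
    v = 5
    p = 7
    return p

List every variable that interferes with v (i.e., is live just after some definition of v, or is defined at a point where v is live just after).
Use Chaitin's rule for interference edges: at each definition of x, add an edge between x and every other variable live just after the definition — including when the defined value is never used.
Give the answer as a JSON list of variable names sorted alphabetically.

Answer: ["b", "d", "y"]

Working:
Per-block:
  n0 def {b,e} use ∅
  n1 def {d,v} use ∅
  n2 def {e,p} use ∅
  n3 def {b} use ∅
  n4 def {b,d} use {b}
  n5 def {b,y} use ∅
  n6 def {v,y} use ∅
  n7 def {p,v} use ∅

Backward fixpoint:
  n0 li=∅ lo={b}
  n1 li=∅ lo=∅
  n2 li={b} lo={b}
  n3 li=∅ lo=∅
  n4 li={b} lo={b}
  n5 li=∅ lo=∅
  n6 li={b} lo={b}
  n7 li=∅ lo=∅

Conflict graph:
  b — {e,p,v,y}
  d — {v}
  e — {b}
  p — {b}
  v — {b,d,y}
  y — {b,v}

N(v) = ["b", "d", "y"]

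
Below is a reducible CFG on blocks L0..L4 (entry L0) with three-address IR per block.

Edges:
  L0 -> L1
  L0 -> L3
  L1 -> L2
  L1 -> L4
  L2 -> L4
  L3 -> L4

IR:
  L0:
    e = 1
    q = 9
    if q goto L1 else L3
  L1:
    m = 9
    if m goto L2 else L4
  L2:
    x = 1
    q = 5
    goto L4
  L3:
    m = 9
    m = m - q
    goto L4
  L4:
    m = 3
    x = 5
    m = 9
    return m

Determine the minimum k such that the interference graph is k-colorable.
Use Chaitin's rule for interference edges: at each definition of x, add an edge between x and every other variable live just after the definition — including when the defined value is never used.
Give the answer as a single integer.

Block summaries:
  L0 def {e,q} use ∅
  L1 def {m} use ∅
  L2 def {q,x} use ∅
  L3 def {m} use {q}
  L4 def {m,x} use ∅

Live sets:
  L0: in=∅ out={q}
  L1: in=∅ out=∅
  L2: in=∅ out=∅
  L3: in={q} out=∅
  L4: in=∅ out=∅

Interference:
  e: ∅
  m: {q}
  q: {m}
  x: ∅

Colouring:
  lower bound: {m,q} mutually conflict ⇒ χ ≥ 2
  2-colouring: c0={e,m,x}  c1={q}
  χ = 2

Answer: 2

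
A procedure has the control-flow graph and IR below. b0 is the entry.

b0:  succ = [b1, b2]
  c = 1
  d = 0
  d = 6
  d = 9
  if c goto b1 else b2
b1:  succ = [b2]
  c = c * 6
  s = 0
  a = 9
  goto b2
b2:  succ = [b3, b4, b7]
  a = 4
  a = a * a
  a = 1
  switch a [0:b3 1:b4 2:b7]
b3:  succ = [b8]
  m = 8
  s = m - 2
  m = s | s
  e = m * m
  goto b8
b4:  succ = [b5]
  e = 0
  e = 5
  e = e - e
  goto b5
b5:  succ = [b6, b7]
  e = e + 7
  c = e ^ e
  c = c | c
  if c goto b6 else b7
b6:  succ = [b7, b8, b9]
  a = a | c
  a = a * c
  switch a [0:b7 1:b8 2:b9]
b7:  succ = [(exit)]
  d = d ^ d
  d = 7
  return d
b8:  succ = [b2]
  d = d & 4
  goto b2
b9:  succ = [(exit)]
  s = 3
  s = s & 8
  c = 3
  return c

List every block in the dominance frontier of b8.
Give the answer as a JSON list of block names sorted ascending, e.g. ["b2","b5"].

Answer: ["b2"]

Analysis:
idom tree: b1←b0 b2←b0 b3←b2 b4←b2 b5←b4 b6←b5 b7←b2 b8←b2 b9←b6
Dom at joins:
  b2: preds {b0,b1,b8}: {b0} ∩ {b0,b1} ∩ {b0,b2,b8} = {b0}; idom=b0
  b7: preds {b2,b5,b6}: {b0,b2} ∩ {b0,b2,b4,b5} ∩ {b0,b2,b4,b5,b6} = {b0,b2}; idom=b2
  b8: preds {b3,b6}: {b0,b2,b3} ∩ {b0,b2,b4,b5,b6} = {b0,b2}; idom=b2

DF walk-up:
  join b2 pred b0: · stop@b0
  join b2 pred b1: b1 stop@b0
  join b2 pred b8: b8→b2 stop@b0
  join b7 pred b2: · stop@b2
  join b7 pred b5: b5→b4 stop@b2
  join b7 pred b6: b6→b5→b4 stop@b2
  join b8 pred b3: b3 stop@b2
  join b8 pred b6: b6→b5→b4 stop@b2
  b0: DF=∅
  b1: DF={b2}
  b2: DF={b2}
  b3: DF={b8}
  b4: DF={b7,b8}
  b5: DF={b7,b8}
  b6: DF={b7,b8}
  b7: DF=∅
  b8: DF={b2}
  b9: DF=∅

DF(b8) = ["b2"]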